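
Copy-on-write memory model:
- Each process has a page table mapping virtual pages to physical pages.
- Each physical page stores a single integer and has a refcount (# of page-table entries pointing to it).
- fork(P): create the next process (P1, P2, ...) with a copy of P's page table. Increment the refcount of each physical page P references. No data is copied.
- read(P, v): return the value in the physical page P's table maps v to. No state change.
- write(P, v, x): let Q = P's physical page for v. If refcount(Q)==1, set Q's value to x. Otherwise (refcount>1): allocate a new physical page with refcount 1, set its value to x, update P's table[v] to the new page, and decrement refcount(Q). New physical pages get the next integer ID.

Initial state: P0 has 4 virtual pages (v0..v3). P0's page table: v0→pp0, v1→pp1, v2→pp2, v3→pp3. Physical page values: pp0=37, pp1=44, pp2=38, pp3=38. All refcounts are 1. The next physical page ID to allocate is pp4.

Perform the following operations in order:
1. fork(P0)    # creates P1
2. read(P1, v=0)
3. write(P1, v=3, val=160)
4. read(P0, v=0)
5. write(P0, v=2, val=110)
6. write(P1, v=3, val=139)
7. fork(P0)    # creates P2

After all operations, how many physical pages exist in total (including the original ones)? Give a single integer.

Op 1: fork(P0) -> P1. 4 ppages; refcounts: pp0:2 pp1:2 pp2:2 pp3:2
Op 2: read(P1, v0) -> 37. No state change.
Op 3: write(P1, v3, 160). refcount(pp3)=2>1 -> COPY to pp4. 5 ppages; refcounts: pp0:2 pp1:2 pp2:2 pp3:1 pp4:1
Op 4: read(P0, v0) -> 37. No state change.
Op 5: write(P0, v2, 110). refcount(pp2)=2>1 -> COPY to pp5. 6 ppages; refcounts: pp0:2 pp1:2 pp2:1 pp3:1 pp4:1 pp5:1
Op 6: write(P1, v3, 139). refcount(pp4)=1 -> write in place. 6 ppages; refcounts: pp0:2 pp1:2 pp2:1 pp3:1 pp4:1 pp5:1
Op 7: fork(P0) -> P2. 6 ppages; refcounts: pp0:3 pp1:3 pp2:1 pp3:2 pp4:1 pp5:2

Answer: 6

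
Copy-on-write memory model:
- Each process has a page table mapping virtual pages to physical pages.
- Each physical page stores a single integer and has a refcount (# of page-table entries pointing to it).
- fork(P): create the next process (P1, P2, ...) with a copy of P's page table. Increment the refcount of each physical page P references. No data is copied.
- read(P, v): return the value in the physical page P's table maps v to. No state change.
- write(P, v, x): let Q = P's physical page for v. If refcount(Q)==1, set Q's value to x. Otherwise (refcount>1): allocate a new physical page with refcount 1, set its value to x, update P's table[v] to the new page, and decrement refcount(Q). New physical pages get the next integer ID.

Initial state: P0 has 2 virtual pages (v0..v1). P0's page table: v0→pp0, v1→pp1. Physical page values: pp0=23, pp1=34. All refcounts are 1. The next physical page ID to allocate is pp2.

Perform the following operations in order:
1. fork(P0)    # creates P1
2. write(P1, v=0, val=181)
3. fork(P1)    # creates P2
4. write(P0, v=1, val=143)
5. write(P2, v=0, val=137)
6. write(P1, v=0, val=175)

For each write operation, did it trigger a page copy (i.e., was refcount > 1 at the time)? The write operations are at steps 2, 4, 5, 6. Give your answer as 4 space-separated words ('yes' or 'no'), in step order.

Op 1: fork(P0) -> P1. 2 ppages; refcounts: pp0:2 pp1:2
Op 2: write(P1, v0, 181). refcount(pp0)=2>1 -> COPY to pp2. 3 ppages; refcounts: pp0:1 pp1:2 pp2:1
Op 3: fork(P1) -> P2. 3 ppages; refcounts: pp0:1 pp1:3 pp2:2
Op 4: write(P0, v1, 143). refcount(pp1)=3>1 -> COPY to pp3. 4 ppages; refcounts: pp0:1 pp1:2 pp2:2 pp3:1
Op 5: write(P2, v0, 137). refcount(pp2)=2>1 -> COPY to pp4. 5 ppages; refcounts: pp0:1 pp1:2 pp2:1 pp3:1 pp4:1
Op 6: write(P1, v0, 175). refcount(pp2)=1 -> write in place. 5 ppages; refcounts: pp0:1 pp1:2 pp2:1 pp3:1 pp4:1

yes yes yes no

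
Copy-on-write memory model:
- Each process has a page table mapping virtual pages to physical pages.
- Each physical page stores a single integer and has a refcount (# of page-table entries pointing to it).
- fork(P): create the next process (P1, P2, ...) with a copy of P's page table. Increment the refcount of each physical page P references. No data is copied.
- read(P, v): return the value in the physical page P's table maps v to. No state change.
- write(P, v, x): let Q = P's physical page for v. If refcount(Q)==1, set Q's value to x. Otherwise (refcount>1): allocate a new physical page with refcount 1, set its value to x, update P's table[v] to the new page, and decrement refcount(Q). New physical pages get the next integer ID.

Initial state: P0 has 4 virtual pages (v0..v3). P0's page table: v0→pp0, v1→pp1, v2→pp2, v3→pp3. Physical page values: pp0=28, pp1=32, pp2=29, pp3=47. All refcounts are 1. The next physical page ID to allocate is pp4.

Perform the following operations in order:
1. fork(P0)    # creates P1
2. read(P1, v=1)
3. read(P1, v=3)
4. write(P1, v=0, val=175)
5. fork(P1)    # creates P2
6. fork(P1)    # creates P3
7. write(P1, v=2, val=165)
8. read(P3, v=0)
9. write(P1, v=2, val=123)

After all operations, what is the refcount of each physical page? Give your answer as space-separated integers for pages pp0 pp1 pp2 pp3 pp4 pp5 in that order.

Op 1: fork(P0) -> P1. 4 ppages; refcounts: pp0:2 pp1:2 pp2:2 pp3:2
Op 2: read(P1, v1) -> 32. No state change.
Op 3: read(P1, v3) -> 47. No state change.
Op 4: write(P1, v0, 175). refcount(pp0)=2>1 -> COPY to pp4. 5 ppages; refcounts: pp0:1 pp1:2 pp2:2 pp3:2 pp4:1
Op 5: fork(P1) -> P2. 5 ppages; refcounts: pp0:1 pp1:3 pp2:3 pp3:3 pp4:2
Op 6: fork(P1) -> P3. 5 ppages; refcounts: pp0:1 pp1:4 pp2:4 pp3:4 pp4:3
Op 7: write(P1, v2, 165). refcount(pp2)=4>1 -> COPY to pp5. 6 ppages; refcounts: pp0:1 pp1:4 pp2:3 pp3:4 pp4:3 pp5:1
Op 8: read(P3, v0) -> 175. No state change.
Op 9: write(P1, v2, 123). refcount(pp5)=1 -> write in place. 6 ppages; refcounts: pp0:1 pp1:4 pp2:3 pp3:4 pp4:3 pp5:1

Answer: 1 4 3 4 3 1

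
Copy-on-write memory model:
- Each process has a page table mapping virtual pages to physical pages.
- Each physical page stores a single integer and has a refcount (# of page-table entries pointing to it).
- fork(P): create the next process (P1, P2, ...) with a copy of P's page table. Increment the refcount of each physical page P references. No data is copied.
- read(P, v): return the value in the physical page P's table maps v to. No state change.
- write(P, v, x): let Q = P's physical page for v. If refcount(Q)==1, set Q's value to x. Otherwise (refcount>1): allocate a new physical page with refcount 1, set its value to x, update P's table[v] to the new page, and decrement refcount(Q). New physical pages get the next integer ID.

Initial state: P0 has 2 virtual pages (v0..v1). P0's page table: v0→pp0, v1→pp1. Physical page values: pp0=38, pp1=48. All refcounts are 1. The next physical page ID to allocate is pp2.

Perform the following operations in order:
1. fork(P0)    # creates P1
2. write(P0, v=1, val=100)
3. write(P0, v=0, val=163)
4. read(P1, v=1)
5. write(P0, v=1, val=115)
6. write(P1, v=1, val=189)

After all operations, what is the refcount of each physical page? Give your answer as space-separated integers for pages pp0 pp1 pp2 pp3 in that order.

Answer: 1 1 1 1

Derivation:
Op 1: fork(P0) -> P1. 2 ppages; refcounts: pp0:2 pp1:2
Op 2: write(P0, v1, 100). refcount(pp1)=2>1 -> COPY to pp2. 3 ppages; refcounts: pp0:2 pp1:1 pp2:1
Op 3: write(P0, v0, 163). refcount(pp0)=2>1 -> COPY to pp3. 4 ppages; refcounts: pp0:1 pp1:1 pp2:1 pp3:1
Op 4: read(P1, v1) -> 48. No state change.
Op 5: write(P0, v1, 115). refcount(pp2)=1 -> write in place. 4 ppages; refcounts: pp0:1 pp1:1 pp2:1 pp3:1
Op 6: write(P1, v1, 189). refcount(pp1)=1 -> write in place. 4 ppages; refcounts: pp0:1 pp1:1 pp2:1 pp3:1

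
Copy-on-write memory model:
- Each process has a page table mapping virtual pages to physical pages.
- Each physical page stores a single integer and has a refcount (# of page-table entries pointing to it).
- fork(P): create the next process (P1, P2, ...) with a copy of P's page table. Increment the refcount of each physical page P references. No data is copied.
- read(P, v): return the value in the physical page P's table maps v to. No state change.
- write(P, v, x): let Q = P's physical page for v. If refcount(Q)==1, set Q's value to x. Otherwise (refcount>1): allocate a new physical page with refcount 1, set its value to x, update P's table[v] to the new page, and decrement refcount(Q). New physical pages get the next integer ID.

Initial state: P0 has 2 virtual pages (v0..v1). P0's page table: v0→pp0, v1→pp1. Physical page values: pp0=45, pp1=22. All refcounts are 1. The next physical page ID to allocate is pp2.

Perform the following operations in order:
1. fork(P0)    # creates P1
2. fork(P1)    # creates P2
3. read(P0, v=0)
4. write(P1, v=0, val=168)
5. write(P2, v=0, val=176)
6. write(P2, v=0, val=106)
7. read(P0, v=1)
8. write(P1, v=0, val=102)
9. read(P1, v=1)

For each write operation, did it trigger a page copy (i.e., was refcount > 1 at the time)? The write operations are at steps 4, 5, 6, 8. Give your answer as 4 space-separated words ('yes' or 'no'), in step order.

Op 1: fork(P0) -> P1. 2 ppages; refcounts: pp0:2 pp1:2
Op 2: fork(P1) -> P2. 2 ppages; refcounts: pp0:3 pp1:3
Op 3: read(P0, v0) -> 45. No state change.
Op 4: write(P1, v0, 168). refcount(pp0)=3>1 -> COPY to pp2. 3 ppages; refcounts: pp0:2 pp1:3 pp2:1
Op 5: write(P2, v0, 176). refcount(pp0)=2>1 -> COPY to pp3. 4 ppages; refcounts: pp0:1 pp1:3 pp2:1 pp3:1
Op 6: write(P2, v0, 106). refcount(pp3)=1 -> write in place. 4 ppages; refcounts: pp0:1 pp1:3 pp2:1 pp3:1
Op 7: read(P0, v1) -> 22. No state change.
Op 8: write(P1, v0, 102). refcount(pp2)=1 -> write in place. 4 ppages; refcounts: pp0:1 pp1:3 pp2:1 pp3:1
Op 9: read(P1, v1) -> 22. No state change.

yes yes no no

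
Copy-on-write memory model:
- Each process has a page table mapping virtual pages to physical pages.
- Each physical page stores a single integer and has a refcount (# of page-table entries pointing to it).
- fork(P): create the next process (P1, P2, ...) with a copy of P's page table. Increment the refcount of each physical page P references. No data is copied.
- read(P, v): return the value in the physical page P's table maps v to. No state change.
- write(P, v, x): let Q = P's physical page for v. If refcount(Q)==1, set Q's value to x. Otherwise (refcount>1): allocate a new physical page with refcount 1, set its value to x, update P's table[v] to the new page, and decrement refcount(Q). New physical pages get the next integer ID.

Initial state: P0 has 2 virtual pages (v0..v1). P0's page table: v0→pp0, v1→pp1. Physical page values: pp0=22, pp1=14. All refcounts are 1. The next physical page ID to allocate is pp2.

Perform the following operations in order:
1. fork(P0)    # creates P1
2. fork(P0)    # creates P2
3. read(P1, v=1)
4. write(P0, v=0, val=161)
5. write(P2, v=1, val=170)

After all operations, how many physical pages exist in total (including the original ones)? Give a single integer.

Answer: 4

Derivation:
Op 1: fork(P0) -> P1. 2 ppages; refcounts: pp0:2 pp1:2
Op 2: fork(P0) -> P2. 2 ppages; refcounts: pp0:3 pp1:3
Op 3: read(P1, v1) -> 14. No state change.
Op 4: write(P0, v0, 161). refcount(pp0)=3>1 -> COPY to pp2. 3 ppages; refcounts: pp0:2 pp1:3 pp2:1
Op 5: write(P2, v1, 170). refcount(pp1)=3>1 -> COPY to pp3. 4 ppages; refcounts: pp0:2 pp1:2 pp2:1 pp3:1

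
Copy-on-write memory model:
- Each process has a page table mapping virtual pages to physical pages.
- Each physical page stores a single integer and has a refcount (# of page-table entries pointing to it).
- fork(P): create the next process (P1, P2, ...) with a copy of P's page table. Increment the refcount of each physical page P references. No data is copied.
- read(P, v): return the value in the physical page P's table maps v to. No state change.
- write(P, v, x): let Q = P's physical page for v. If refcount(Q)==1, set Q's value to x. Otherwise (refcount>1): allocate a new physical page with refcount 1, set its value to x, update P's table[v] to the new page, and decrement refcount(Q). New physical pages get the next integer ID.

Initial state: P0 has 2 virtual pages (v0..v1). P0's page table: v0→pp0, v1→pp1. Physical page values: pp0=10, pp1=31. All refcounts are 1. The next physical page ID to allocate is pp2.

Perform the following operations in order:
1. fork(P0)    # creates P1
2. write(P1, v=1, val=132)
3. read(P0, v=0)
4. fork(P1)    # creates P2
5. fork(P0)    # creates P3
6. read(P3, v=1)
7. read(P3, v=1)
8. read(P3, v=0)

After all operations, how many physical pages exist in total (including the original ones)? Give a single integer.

Answer: 3

Derivation:
Op 1: fork(P0) -> P1. 2 ppages; refcounts: pp0:2 pp1:2
Op 2: write(P1, v1, 132). refcount(pp1)=2>1 -> COPY to pp2. 3 ppages; refcounts: pp0:2 pp1:1 pp2:1
Op 3: read(P0, v0) -> 10. No state change.
Op 4: fork(P1) -> P2. 3 ppages; refcounts: pp0:3 pp1:1 pp2:2
Op 5: fork(P0) -> P3. 3 ppages; refcounts: pp0:4 pp1:2 pp2:2
Op 6: read(P3, v1) -> 31. No state change.
Op 7: read(P3, v1) -> 31. No state change.
Op 8: read(P3, v0) -> 10. No state change.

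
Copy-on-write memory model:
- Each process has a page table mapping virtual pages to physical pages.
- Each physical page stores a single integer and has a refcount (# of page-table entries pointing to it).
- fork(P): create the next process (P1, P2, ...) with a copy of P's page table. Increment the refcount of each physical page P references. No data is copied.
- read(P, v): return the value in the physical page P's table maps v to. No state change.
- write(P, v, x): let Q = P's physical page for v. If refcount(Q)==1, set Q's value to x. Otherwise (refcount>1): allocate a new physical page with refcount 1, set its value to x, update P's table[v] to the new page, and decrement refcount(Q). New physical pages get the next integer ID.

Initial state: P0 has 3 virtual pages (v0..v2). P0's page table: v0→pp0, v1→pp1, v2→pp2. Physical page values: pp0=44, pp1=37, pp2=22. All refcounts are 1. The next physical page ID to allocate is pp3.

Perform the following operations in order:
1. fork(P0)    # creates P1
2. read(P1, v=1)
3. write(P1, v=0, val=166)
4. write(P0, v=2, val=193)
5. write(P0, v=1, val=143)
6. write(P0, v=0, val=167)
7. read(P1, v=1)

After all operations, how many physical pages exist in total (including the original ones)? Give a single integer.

Op 1: fork(P0) -> P1. 3 ppages; refcounts: pp0:2 pp1:2 pp2:2
Op 2: read(P1, v1) -> 37. No state change.
Op 3: write(P1, v0, 166). refcount(pp0)=2>1 -> COPY to pp3. 4 ppages; refcounts: pp0:1 pp1:2 pp2:2 pp3:1
Op 4: write(P0, v2, 193). refcount(pp2)=2>1 -> COPY to pp4. 5 ppages; refcounts: pp0:1 pp1:2 pp2:1 pp3:1 pp4:1
Op 5: write(P0, v1, 143). refcount(pp1)=2>1 -> COPY to pp5. 6 ppages; refcounts: pp0:1 pp1:1 pp2:1 pp3:1 pp4:1 pp5:1
Op 6: write(P0, v0, 167). refcount(pp0)=1 -> write in place. 6 ppages; refcounts: pp0:1 pp1:1 pp2:1 pp3:1 pp4:1 pp5:1
Op 7: read(P1, v1) -> 37. No state change.

Answer: 6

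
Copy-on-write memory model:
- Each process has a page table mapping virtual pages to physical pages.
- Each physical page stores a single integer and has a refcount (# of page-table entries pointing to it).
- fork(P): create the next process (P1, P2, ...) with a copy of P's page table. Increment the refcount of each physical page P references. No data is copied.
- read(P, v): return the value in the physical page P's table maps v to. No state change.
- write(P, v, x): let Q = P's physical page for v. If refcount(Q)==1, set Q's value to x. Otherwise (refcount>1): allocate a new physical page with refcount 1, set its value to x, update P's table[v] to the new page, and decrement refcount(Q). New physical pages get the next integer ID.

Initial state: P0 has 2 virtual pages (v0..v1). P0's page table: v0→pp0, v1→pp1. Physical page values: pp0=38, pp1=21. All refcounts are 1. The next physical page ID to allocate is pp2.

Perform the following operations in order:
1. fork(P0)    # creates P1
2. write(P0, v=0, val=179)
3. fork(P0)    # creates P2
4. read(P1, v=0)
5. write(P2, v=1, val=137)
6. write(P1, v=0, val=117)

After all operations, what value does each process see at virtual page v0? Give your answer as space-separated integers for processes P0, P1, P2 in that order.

Answer: 179 117 179

Derivation:
Op 1: fork(P0) -> P1. 2 ppages; refcounts: pp0:2 pp1:2
Op 2: write(P0, v0, 179). refcount(pp0)=2>1 -> COPY to pp2. 3 ppages; refcounts: pp0:1 pp1:2 pp2:1
Op 3: fork(P0) -> P2. 3 ppages; refcounts: pp0:1 pp1:3 pp2:2
Op 4: read(P1, v0) -> 38. No state change.
Op 5: write(P2, v1, 137). refcount(pp1)=3>1 -> COPY to pp3. 4 ppages; refcounts: pp0:1 pp1:2 pp2:2 pp3:1
Op 6: write(P1, v0, 117). refcount(pp0)=1 -> write in place. 4 ppages; refcounts: pp0:1 pp1:2 pp2:2 pp3:1
P0: v0 -> pp2 = 179
P1: v0 -> pp0 = 117
P2: v0 -> pp2 = 179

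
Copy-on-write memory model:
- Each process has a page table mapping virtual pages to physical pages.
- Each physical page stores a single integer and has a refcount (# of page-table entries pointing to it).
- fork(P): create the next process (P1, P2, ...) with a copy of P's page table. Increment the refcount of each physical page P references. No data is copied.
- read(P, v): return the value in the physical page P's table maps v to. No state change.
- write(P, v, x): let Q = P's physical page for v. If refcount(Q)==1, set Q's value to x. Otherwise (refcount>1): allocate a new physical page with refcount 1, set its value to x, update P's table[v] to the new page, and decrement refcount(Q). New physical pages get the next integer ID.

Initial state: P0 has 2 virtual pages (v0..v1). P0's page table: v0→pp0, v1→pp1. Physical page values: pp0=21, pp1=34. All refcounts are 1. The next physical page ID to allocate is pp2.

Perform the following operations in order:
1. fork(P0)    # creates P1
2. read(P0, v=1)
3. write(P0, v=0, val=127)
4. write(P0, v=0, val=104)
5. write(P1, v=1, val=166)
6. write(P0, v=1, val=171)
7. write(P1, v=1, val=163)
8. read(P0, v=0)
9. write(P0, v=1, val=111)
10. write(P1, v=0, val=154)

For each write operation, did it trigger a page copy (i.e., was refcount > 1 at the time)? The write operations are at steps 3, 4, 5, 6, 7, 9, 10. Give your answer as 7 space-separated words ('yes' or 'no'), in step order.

Op 1: fork(P0) -> P1. 2 ppages; refcounts: pp0:2 pp1:2
Op 2: read(P0, v1) -> 34. No state change.
Op 3: write(P0, v0, 127). refcount(pp0)=2>1 -> COPY to pp2. 3 ppages; refcounts: pp0:1 pp1:2 pp2:1
Op 4: write(P0, v0, 104). refcount(pp2)=1 -> write in place. 3 ppages; refcounts: pp0:1 pp1:2 pp2:1
Op 5: write(P1, v1, 166). refcount(pp1)=2>1 -> COPY to pp3. 4 ppages; refcounts: pp0:1 pp1:1 pp2:1 pp3:1
Op 6: write(P0, v1, 171). refcount(pp1)=1 -> write in place. 4 ppages; refcounts: pp0:1 pp1:1 pp2:1 pp3:1
Op 7: write(P1, v1, 163). refcount(pp3)=1 -> write in place. 4 ppages; refcounts: pp0:1 pp1:1 pp2:1 pp3:1
Op 8: read(P0, v0) -> 104. No state change.
Op 9: write(P0, v1, 111). refcount(pp1)=1 -> write in place. 4 ppages; refcounts: pp0:1 pp1:1 pp2:1 pp3:1
Op 10: write(P1, v0, 154). refcount(pp0)=1 -> write in place. 4 ppages; refcounts: pp0:1 pp1:1 pp2:1 pp3:1

yes no yes no no no no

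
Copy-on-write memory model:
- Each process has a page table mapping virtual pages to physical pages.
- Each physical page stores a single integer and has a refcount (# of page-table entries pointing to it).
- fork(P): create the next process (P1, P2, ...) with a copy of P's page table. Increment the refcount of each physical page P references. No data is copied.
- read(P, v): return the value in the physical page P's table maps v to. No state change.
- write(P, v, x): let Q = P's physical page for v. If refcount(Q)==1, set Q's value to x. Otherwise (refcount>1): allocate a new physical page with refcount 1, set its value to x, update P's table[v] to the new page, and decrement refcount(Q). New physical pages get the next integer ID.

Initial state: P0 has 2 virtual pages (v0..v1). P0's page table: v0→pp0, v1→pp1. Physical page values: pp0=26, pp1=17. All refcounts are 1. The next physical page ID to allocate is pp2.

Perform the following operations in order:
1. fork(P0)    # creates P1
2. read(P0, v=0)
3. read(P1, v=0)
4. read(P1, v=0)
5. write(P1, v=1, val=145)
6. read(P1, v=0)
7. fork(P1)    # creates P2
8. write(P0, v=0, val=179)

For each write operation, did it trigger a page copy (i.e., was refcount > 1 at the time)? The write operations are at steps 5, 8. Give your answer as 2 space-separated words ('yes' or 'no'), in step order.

Op 1: fork(P0) -> P1. 2 ppages; refcounts: pp0:2 pp1:2
Op 2: read(P0, v0) -> 26. No state change.
Op 3: read(P1, v0) -> 26. No state change.
Op 4: read(P1, v0) -> 26. No state change.
Op 5: write(P1, v1, 145). refcount(pp1)=2>1 -> COPY to pp2. 3 ppages; refcounts: pp0:2 pp1:1 pp2:1
Op 6: read(P1, v0) -> 26. No state change.
Op 7: fork(P1) -> P2. 3 ppages; refcounts: pp0:3 pp1:1 pp2:2
Op 8: write(P0, v0, 179). refcount(pp0)=3>1 -> COPY to pp3. 4 ppages; refcounts: pp0:2 pp1:1 pp2:2 pp3:1

yes yes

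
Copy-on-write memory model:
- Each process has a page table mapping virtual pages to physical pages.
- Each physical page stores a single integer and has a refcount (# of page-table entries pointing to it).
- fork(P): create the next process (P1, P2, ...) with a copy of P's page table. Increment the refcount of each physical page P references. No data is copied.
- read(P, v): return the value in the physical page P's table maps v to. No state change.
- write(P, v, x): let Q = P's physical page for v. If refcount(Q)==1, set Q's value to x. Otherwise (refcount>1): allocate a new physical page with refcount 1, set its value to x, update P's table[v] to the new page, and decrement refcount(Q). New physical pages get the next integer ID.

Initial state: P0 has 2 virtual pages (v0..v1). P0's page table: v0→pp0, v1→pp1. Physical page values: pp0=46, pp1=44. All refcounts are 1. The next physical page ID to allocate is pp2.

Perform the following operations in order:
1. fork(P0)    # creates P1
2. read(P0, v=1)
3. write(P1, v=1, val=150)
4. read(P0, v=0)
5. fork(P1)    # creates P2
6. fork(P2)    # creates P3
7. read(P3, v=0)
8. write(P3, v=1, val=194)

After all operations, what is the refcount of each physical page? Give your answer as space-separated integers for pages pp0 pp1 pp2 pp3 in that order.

Op 1: fork(P0) -> P1. 2 ppages; refcounts: pp0:2 pp1:2
Op 2: read(P0, v1) -> 44. No state change.
Op 3: write(P1, v1, 150). refcount(pp1)=2>1 -> COPY to pp2. 3 ppages; refcounts: pp0:2 pp1:1 pp2:1
Op 4: read(P0, v0) -> 46. No state change.
Op 5: fork(P1) -> P2. 3 ppages; refcounts: pp0:3 pp1:1 pp2:2
Op 6: fork(P2) -> P3. 3 ppages; refcounts: pp0:4 pp1:1 pp2:3
Op 7: read(P3, v0) -> 46. No state change.
Op 8: write(P3, v1, 194). refcount(pp2)=3>1 -> COPY to pp3. 4 ppages; refcounts: pp0:4 pp1:1 pp2:2 pp3:1

Answer: 4 1 2 1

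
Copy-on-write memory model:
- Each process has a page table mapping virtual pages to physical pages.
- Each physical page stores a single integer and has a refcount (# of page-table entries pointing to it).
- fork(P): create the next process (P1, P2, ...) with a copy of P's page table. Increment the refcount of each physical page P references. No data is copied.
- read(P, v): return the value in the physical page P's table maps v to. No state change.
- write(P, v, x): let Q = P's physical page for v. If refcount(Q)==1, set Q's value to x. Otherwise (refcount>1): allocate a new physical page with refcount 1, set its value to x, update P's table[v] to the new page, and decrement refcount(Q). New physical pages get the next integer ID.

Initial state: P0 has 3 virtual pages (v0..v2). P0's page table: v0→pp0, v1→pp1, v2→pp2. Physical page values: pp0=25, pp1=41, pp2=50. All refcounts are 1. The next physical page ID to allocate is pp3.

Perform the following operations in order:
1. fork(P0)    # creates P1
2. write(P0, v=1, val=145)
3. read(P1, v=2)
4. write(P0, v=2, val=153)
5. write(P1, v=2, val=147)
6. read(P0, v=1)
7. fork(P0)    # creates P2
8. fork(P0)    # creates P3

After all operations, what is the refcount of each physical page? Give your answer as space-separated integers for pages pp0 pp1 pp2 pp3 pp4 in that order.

Answer: 4 1 1 3 3

Derivation:
Op 1: fork(P0) -> P1. 3 ppages; refcounts: pp0:2 pp1:2 pp2:2
Op 2: write(P0, v1, 145). refcount(pp1)=2>1 -> COPY to pp3. 4 ppages; refcounts: pp0:2 pp1:1 pp2:2 pp3:1
Op 3: read(P1, v2) -> 50. No state change.
Op 4: write(P0, v2, 153). refcount(pp2)=2>1 -> COPY to pp4. 5 ppages; refcounts: pp0:2 pp1:1 pp2:1 pp3:1 pp4:1
Op 5: write(P1, v2, 147). refcount(pp2)=1 -> write in place. 5 ppages; refcounts: pp0:2 pp1:1 pp2:1 pp3:1 pp4:1
Op 6: read(P0, v1) -> 145. No state change.
Op 7: fork(P0) -> P2. 5 ppages; refcounts: pp0:3 pp1:1 pp2:1 pp3:2 pp4:2
Op 8: fork(P0) -> P3. 5 ppages; refcounts: pp0:4 pp1:1 pp2:1 pp3:3 pp4:3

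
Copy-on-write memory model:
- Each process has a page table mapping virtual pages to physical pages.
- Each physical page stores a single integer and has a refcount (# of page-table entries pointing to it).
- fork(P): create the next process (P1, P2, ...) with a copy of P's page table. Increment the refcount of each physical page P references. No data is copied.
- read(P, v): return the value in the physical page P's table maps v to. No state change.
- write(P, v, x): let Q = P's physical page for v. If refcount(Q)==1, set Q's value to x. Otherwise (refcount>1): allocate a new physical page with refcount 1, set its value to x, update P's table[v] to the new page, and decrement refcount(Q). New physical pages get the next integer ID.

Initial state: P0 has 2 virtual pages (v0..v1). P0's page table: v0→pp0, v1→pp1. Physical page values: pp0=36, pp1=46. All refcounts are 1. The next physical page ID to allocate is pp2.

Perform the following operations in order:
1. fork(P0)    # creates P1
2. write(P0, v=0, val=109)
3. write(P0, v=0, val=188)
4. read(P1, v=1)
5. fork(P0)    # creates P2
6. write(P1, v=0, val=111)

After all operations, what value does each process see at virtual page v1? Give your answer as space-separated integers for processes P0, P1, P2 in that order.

Op 1: fork(P0) -> P1. 2 ppages; refcounts: pp0:2 pp1:2
Op 2: write(P0, v0, 109). refcount(pp0)=2>1 -> COPY to pp2. 3 ppages; refcounts: pp0:1 pp1:2 pp2:1
Op 3: write(P0, v0, 188). refcount(pp2)=1 -> write in place. 3 ppages; refcounts: pp0:1 pp1:2 pp2:1
Op 4: read(P1, v1) -> 46. No state change.
Op 5: fork(P0) -> P2. 3 ppages; refcounts: pp0:1 pp1:3 pp2:2
Op 6: write(P1, v0, 111). refcount(pp0)=1 -> write in place. 3 ppages; refcounts: pp0:1 pp1:3 pp2:2
P0: v1 -> pp1 = 46
P1: v1 -> pp1 = 46
P2: v1 -> pp1 = 46

Answer: 46 46 46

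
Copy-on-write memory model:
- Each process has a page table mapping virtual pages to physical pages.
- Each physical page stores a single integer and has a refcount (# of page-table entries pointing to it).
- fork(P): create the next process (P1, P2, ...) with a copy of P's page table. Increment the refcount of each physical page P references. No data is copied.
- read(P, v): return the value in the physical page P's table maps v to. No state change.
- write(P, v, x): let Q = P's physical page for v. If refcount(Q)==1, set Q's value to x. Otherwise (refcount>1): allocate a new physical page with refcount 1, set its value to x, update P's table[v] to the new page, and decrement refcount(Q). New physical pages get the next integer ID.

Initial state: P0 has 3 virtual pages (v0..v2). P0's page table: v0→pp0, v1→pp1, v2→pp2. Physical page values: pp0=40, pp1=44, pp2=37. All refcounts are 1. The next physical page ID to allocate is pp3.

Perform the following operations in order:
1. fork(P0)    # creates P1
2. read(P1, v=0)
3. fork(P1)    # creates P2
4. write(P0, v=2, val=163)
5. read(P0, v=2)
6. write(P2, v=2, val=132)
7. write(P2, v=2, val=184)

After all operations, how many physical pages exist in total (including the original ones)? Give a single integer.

Op 1: fork(P0) -> P1. 3 ppages; refcounts: pp0:2 pp1:2 pp2:2
Op 2: read(P1, v0) -> 40. No state change.
Op 3: fork(P1) -> P2. 3 ppages; refcounts: pp0:3 pp1:3 pp2:3
Op 4: write(P0, v2, 163). refcount(pp2)=3>1 -> COPY to pp3. 4 ppages; refcounts: pp0:3 pp1:3 pp2:2 pp3:1
Op 5: read(P0, v2) -> 163. No state change.
Op 6: write(P2, v2, 132). refcount(pp2)=2>1 -> COPY to pp4. 5 ppages; refcounts: pp0:3 pp1:3 pp2:1 pp3:1 pp4:1
Op 7: write(P2, v2, 184). refcount(pp4)=1 -> write in place. 5 ppages; refcounts: pp0:3 pp1:3 pp2:1 pp3:1 pp4:1

Answer: 5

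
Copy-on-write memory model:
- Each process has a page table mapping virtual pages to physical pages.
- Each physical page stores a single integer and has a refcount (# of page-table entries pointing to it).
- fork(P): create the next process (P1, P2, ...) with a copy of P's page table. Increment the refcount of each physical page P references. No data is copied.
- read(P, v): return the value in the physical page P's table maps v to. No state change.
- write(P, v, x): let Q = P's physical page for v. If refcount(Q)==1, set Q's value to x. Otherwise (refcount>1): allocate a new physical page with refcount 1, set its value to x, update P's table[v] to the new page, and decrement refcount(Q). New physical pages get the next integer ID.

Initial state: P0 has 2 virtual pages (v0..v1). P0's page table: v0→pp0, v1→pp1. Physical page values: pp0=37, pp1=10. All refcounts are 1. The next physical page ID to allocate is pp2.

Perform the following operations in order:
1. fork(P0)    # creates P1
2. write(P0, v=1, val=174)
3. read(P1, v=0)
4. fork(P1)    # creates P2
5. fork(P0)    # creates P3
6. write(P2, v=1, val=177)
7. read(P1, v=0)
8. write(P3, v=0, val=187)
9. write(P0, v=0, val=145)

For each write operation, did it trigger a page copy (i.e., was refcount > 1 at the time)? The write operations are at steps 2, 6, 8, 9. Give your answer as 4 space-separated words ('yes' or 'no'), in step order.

Op 1: fork(P0) -> P1. 2 ppages; refcounts: pp0:2 pp1:2
Op 2: write(P0, v1, 174). refcount(pp1)=2>1 -> COPY to pp2. 3 ppages; refcounts: pp0:2 pp1:1 pp2:1
Op 3: read(P1, v0) -> 37. No state change.
Op 4: fork(P1) -> P2. 3 ppages; refcounts: pp0:3 pp1:2 pp2:1
Op 5: fork(P0) -> P3. 3 ppages; refcounts: pp0:4 pp1:2 pp2:2
Op 6: write(P2, v1, 177). refcount(pp1)=2>1 -> COPY to pp3. 4 ppages; refcounts: pp0:4 pp1:1 pp2:2 pp3:1
Op 7: read(P1, v0) -> 37. No state change.
Op 8: write(P3, v0, 187). refcount(pp0)=4>1 -> COPY to pp4. 5 ppages; refcounts: pp0:3 pp1:1 pp2:2 pp3:1 pp4:1
Op 9: write(P0, v0, 145). refcount(pp0)=3>1 -> COPY to pp5. 6 ppages; refcounts: pp0:2 pp1:1 pp2:2 pp3:1 pp4:1 pp5:1

yes yes yes yes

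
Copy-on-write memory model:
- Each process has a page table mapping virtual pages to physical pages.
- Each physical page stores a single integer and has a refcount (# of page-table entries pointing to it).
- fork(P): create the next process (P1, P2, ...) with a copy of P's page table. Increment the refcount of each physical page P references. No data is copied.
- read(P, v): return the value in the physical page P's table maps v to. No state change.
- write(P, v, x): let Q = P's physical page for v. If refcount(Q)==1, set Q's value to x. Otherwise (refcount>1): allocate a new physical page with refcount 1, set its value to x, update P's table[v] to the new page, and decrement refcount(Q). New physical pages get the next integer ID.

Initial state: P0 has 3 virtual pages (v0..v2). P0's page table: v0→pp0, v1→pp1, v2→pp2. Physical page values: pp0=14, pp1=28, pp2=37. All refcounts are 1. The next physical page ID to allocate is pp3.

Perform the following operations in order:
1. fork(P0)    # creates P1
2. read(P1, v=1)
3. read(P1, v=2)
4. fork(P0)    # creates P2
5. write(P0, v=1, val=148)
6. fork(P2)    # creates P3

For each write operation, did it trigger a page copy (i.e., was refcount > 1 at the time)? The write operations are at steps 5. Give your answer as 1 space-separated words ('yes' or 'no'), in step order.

Op 1: fork(P0) -> P1. 3 ppages; refcounts: pp0:2 pp1:2 pp2:2
Op 2: read(P1, v1) -> 28. No state change.
Op 3: read(P1, v2) -> 37. No state change.
Op 4: fork(P0) -> P2. 3 ppages; refcounts: pp0:3 pp1:3 pp2:3
Op 5: write(P0, v1, 148). refcount(pp1)=3>1 -> COPY to pp3. 4 ppages; refcounts: pp0:3 pp1:2 pp2:3 pp3:1
Op 6: fork(P2) -> P3. 4 ppages; refcounts: pp0:4 pp1:3 pp2:4 pp3:1

yes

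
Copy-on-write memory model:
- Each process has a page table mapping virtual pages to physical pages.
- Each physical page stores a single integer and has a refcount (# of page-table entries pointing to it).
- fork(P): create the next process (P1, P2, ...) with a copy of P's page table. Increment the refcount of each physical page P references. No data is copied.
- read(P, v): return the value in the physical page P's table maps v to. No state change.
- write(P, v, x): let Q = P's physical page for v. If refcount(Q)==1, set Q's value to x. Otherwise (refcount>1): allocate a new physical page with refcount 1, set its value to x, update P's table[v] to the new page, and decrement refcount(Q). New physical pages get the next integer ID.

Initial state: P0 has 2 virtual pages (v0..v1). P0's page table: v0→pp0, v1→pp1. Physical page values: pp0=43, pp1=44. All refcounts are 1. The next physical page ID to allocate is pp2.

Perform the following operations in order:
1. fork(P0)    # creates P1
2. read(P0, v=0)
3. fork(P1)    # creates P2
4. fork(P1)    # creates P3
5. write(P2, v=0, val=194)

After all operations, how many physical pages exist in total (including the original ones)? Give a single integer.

Answer: 3

Derivation:
Op 1: fork(P0) -> P1. 2 ppages; refcounts: pp0:2 pp1:2
Op 2: read(P0, v0) -> 43. No state change.
Op 3: fork(P1) -> P2. 2 ppages; refcounts: pp0:3 pp1:3
Op 4: fork(P1) -> P3. 2 ppages; refcounts: pp0:4 pp1:4
Op 5: write(P2, v0, 194). refcount(pp0)=4>1 -> COPY to pp2. 3 ppages; refcounts: pp0:3 pp1:4 pp2:1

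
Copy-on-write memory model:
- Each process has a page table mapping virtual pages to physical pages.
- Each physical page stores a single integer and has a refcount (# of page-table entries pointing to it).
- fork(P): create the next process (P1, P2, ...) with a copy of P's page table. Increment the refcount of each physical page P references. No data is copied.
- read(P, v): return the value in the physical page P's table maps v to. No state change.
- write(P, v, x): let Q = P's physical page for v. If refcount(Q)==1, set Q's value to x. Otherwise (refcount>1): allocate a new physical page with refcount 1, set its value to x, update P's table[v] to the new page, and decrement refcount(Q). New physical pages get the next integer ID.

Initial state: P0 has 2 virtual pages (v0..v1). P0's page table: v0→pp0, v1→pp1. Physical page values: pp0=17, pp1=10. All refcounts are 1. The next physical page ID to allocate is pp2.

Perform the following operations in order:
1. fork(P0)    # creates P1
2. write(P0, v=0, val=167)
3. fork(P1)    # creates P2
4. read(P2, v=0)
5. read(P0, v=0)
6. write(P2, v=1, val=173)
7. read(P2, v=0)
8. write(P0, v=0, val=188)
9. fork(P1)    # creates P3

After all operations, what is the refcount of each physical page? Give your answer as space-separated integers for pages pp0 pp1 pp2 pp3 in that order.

Answer: 3 3 1 1

Derivation:
Op 1: fork(P0) -> P1. 2 ppages; refcounts: pp0:2 pp1:2
Op 2: write(P0, v0, 167). refcount(pp0)=2>1 -> COPY to pp2. 3 ppages; refcounts: pp0:1 pp1:2 pp2:1
Op 3: fork(P1) -> P2. 3 ppages; refcounts: pp0:2 pp1:3 pp2:1
Op 4: read(P2, v0) -> 17. No state change.
Op 5: read(P0, v0) -> 167. No state change.
Op 6: write(P2, v1, 173). refcount(pp1)=3>1 -> COPY to pp3. 4 ppages; refcounts: pp0:2 pp1:2 pp2:1 pp3:1
Op 7: read(P2, v0) -> 17. No state change.
Op 8: write(P0, v0, 188). refcount(pp2)=1 -> write in place. 4 ppages; refcounts: pp0:2 pp1:2 pp2:1 pp3:1
Op 9: fork(P1) -> P3. 4 ppages; refcounts: pp0:3 pp1:3 pp2:1 pp3:1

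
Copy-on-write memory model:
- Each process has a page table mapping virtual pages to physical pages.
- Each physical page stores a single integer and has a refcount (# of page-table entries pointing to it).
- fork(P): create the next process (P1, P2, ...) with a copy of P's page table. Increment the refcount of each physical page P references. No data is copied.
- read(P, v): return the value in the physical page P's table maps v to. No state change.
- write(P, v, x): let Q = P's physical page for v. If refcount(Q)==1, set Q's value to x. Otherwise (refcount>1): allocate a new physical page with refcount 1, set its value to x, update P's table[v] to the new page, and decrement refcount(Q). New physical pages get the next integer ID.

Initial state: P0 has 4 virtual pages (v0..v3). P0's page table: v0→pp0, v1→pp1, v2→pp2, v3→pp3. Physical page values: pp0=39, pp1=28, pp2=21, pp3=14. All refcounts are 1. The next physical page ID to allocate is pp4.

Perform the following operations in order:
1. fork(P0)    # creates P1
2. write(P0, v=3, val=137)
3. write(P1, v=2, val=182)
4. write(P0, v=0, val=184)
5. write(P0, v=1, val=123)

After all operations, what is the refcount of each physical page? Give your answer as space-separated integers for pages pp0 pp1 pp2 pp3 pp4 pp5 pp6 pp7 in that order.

Op 1: fork(P0) -> P1. 4 ppages; refcounts: pp0:2 pp1:2 pp2:2 pp3:2
Op 2: write(P0, v3, 137). refcount(pp3)=2>1 -> COPY to pp4. 5 ppages; refcounts: pp0:2 pp1:2 pp2:2 pp3:1 pp4:1
Op 3: write(P1, v2, 182). refcount(pp2)=2>1 -> COPY to pp5. 6 ppages; refcounts: pp0:2 pp1:2 pp2:1 pp3:1 pp4:1 pp5:1
Op 4: write(P0, v0, 184). refcount(pp0)=2>1 -> COPY to pp6. 7 ppages; refcounts: pp0:1 pp1:2 pp2:1 pp3:1 pp4:1 pp5:1 pp6:1
Op 5: write(P0, v1, 123). refcount(pp1)=2>1 -> COPY to pp7. 8 ppages; refcounts: pp0:1 pp1:1 pp2:1 pp3:1 pp4:1 pp5:1 pp6:1 pp7:1

Answer: 1 1 1 1 1 1 1 1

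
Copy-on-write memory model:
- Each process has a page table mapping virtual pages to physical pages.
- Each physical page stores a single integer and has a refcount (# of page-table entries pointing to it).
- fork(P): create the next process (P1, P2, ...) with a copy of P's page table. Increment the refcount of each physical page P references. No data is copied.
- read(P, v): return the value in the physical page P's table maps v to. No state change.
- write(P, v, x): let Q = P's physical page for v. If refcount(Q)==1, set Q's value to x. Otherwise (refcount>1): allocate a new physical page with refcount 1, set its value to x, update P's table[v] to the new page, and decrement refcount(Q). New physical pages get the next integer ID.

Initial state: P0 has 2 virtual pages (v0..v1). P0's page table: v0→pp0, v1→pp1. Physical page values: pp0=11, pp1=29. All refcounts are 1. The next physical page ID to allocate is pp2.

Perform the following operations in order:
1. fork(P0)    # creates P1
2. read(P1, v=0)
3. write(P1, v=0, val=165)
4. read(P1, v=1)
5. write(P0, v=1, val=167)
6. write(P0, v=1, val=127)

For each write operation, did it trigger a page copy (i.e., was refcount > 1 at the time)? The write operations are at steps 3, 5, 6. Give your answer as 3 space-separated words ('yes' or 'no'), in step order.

Op 1: fork(P0) -> P1. 2 ppages; refcounts: pp0:2 pp1:2
Op 2: read(P1, v0) -> 11. No state change.
Op 3: write(P1, v0, 165). refcount(pp0)=2>1 -> COPY to pp2. 3 ppages; refcounts: pp0:1 pp1:2 pp2:1
Op 4: read(P1, v1) -> 29. No state change.
Op 5: write(P0, v1, 167). refcount(pp1)=2>1 -> COPY to pp3. 4 ppages; refcounts: pp0:1 pp1:1 pp2:1 pp3:1
Op 6: write(P0, v1, 127). refcount(pp3)=1 -> write in place. 4 ppages; refcounts: pp0:1 pp1:1 pp2:1 pp3:1

yes yes no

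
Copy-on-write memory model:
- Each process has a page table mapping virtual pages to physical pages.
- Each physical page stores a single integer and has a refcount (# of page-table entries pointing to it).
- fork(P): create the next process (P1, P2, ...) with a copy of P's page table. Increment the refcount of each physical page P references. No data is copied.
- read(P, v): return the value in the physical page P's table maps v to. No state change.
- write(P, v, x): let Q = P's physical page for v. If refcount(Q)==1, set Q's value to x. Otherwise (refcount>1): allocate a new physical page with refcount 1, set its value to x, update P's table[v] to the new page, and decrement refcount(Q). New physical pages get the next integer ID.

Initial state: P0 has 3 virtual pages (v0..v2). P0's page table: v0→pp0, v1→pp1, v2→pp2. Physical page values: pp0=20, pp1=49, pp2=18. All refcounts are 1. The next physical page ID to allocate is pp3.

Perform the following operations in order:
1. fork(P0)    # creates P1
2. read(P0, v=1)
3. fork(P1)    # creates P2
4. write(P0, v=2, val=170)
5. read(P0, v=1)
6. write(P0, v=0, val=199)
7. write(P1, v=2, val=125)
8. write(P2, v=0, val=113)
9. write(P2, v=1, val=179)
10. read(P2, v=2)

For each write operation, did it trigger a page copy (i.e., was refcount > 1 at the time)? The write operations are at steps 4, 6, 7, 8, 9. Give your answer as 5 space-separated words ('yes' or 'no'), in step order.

Op 1: fork(P0) -> P1. 3 ppages; refcounts: pp0:2 pp1:2 pp2:2
Op 2: read(P0, v1) -> 49. No state change.
Op 3: fork(P1) -> P2. 3 ppages; refcounts: pp0:3 pp1:3 pp2:3
Op 4: write(P0, v2, 170). refcount(pp2)=3>1 -> COPY to pp3. 4 ppages; refcounts: pp0:3 pp1:3 pp2:2 pp3:1
Op 5: read(P0, v1) -> 49. No state change.
Op 6: write(P0, v0, 199). refcount(pp0)=3>1 -> COPY to pp4. 5 ppages; refcounts: pp0:2 pp1:3 pp2:2 pp3:1 pp4:1
Op 7: write(P1, v2, 125). refcount(pp2)=2>1 -> COPY to pp5. 6 ppages; refcounts: pp0:2 pp1:3 pp2:1 pp3:1 pp4:1 pp5:1
Op 8: write(P2, v0, 113). refcount(pp0)=2>1 -> COPY to pp6. 7 ppages; refcounts: pp0:1 pp1:3 pp2:1 pp3:1 pp4:1 pp5:1 pp6:1
Op 9: write(P2, v1, 179). refcount(pp1)=3>1 -> COPY to pp7. 8 ppages; refcounts: pp0:1 pp1:2 pp2:1 pp3:1 pp4:1 pp5:1 pp6:1 pp7:1
Op 10: read(P2, v2) -> 18. No state change.

yes yes yes yes yes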